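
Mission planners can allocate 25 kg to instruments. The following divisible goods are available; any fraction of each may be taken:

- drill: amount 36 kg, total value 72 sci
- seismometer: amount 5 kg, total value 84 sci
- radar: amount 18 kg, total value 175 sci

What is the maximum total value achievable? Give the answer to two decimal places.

263.00

Take in order of value per unit:
- seismometer (84/5 per unit): all 5 → value 84, running total 84.00
- radar (175/18 per unit): all 18 → value 175, running total 259.00
- drill (72/36 per unit): 2 of 36 → value 2×72/36 = 4.0000, running total 263.00
Total 263.00.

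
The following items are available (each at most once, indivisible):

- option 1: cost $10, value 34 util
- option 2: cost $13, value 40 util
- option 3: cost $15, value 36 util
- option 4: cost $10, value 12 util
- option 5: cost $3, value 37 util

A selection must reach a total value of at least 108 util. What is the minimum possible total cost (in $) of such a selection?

26

Subsets with value ≥ 108, sorted by total cost:
- option 1+option 2+option 5: cost 26, value 111
- option 2+option 3+option 5: cost 31, value 113
- option 1+option 2+option 4+option 5: cost 36, value 123
- option 1+option 3+option 4+option 5: cost 38, value 119
Minimum cost: 26 $.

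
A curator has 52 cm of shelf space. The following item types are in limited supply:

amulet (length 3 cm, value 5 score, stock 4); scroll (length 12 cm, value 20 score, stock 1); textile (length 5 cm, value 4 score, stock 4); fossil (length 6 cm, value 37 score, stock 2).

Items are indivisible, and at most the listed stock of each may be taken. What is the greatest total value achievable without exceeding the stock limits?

Best selections within length 52 and stock limits:
- 4×amulet + 1×scroll + 3×textile + 2×fossil: length 51, value 126
- 4×amulet + 1×scroll + 2×textile + 2×fossil: length 46, value 122
- 3×amulet + 1×scroll + 3×textile + 2×fossil: length 48, value 121
- 2×amulet + 1×scroll + 4×textile + 2×fossil: length 50, value 120
Best: 126 score.

126 score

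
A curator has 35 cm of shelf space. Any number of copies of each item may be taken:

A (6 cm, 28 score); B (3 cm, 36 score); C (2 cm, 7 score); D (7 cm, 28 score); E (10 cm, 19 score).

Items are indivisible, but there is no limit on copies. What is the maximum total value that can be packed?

403 score

Best value-per-unit is B at 36/3; filling with it alone gives 11×36 = 396.
Optimal mix: 11×B + 1×C → length 35, value 403.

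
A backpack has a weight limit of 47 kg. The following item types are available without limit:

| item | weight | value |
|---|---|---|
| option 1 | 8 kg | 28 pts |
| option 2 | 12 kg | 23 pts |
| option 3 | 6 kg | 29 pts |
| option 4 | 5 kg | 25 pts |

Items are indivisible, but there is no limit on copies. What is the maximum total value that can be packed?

Best value-per-unit is option 4 at 25/5; filling with it alone gives 9×25 = 225.
Optimal mix: 2×option 3 + 7×option 4 → weight 47, value 233.

233 pts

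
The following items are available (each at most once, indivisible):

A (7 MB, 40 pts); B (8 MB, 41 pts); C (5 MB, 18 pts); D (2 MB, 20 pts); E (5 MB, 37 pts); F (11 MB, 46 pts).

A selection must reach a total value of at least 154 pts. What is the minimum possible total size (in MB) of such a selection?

Subsets with value ≥ 154, sorted by total size:
- A+B+C+D+E: size 27, value 156
- A+C+D+E+F: size 30, value 161
Minimum size: 27 MB.

27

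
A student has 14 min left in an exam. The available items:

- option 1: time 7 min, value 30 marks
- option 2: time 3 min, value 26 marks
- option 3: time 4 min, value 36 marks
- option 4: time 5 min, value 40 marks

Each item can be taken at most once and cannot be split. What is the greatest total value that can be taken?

102 marks

This is a 0/1 knapsack; check combinations near the capacity.
- option 2+option 3+option 4: time 3+4+5=12, value 26+36+40=102
- option 1+option 2+option 3: time 7+3+4=14, value 30+26+36=92
- option 3+option 4: time 4+5=9, value 36+40=76
- option 1+option 4: time 7+5=12, value 30+40=70
Best: 102 marks.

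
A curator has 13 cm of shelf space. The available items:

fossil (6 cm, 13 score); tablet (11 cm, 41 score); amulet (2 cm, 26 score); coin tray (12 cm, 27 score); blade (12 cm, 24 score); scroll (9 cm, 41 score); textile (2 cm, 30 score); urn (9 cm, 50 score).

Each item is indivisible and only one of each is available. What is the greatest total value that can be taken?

Check high-value combinations within 13 cm:
- amulet+textile+urn: length 2+2+9=13, value 26+30+50=106
- amulet+scroll+textile: length 2+9+2=13, value 26+41+30=97
- textile+urn: length 2+9=11, value 30+50=80
- amulet+urn: length 2+9=11, value 26+50=76
- scroll+textile: length 9+2=11, value 41+30=71
Best: 106 score.

106 score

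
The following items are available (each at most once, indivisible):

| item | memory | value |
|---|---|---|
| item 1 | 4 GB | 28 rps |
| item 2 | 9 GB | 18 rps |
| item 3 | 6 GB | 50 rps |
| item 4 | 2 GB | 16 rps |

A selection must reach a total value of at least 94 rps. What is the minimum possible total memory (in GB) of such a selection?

12

Subsets with value ≥ 94, sorted by total memory:
- item 1+item 3+item 4: memory 12, value 94
- item 1+item 2+item 3: memory 19, value 96
Minimum memory: 12 GB.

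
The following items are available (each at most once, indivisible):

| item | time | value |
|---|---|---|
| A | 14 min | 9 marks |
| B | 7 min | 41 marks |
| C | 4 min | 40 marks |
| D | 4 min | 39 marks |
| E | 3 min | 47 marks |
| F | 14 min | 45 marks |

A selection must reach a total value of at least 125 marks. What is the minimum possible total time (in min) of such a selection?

Subsets with value ≥ 125, sorted by total time:
- C+D+E: time 11, value 126
- B+C+E: time 14, value 128
- B+D+E: time 14, value 127
Minimum time: 11 min.

11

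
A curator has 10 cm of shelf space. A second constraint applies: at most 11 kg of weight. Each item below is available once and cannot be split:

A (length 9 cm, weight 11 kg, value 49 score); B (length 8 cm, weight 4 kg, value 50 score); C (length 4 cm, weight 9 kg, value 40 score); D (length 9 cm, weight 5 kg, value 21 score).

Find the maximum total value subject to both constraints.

50 score

Feasible sets respecting both limits:
- B: length 8, weight 4, value 50
- A: length 9, weight 11, value 49
- C: length 4, weight 9, value 40
Best: 50 score.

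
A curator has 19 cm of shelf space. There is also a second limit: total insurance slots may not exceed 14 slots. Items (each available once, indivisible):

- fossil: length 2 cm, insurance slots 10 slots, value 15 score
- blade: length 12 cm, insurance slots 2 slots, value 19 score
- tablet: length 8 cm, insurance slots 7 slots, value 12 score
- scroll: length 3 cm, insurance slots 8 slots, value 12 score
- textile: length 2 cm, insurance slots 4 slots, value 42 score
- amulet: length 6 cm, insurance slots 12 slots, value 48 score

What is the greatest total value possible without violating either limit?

Feasible sets respecting both limits:
- blade+scroll+textile: length 17, insurance slots 14, value 73
- blade+amulet: length 18, insurance slots 14, value 67
- blade+textile: length 14, insurance slots 6, value 61
- fossil+textile: length 4, insurance slots 14, value 57
Best: 73 score.

73 score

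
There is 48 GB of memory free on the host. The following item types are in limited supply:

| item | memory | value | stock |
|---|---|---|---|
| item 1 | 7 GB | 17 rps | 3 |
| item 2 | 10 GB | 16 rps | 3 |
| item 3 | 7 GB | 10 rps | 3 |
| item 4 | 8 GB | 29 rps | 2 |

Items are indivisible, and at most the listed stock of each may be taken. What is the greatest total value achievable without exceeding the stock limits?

125 rps

Top feasible selections:
- 3×item 1 + 1×item 2 + 2×item 4: memory 47, value 125
- 3×item 1 + 1×item 3 + 2×item 4: memory 44, value 119
Best: 125 rps.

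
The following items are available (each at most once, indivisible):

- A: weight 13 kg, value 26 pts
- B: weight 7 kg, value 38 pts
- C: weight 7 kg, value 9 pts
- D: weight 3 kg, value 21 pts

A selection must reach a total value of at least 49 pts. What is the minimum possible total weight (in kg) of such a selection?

Subsets with value ≥ 49, sorted by total weight:
- B+D: weight 10, value 59
- B+C+D: weight 17, value 68
- A+B: weight 20, value 64
Minimum weight: 10 kg.

10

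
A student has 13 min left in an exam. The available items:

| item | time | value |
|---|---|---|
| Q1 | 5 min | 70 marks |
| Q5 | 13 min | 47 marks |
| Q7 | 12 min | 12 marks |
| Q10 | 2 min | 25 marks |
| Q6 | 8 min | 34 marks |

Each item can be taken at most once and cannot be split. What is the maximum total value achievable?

104 marks

This is a 0/1 knapsack; check combinations near the capacity.
- Q1+Q6: time 5+8=13, value 70+34=104
- Q1+Q10: time 5+2=7, value 70+25=95
- Q1: time 5, value 70
Best: 104 marks.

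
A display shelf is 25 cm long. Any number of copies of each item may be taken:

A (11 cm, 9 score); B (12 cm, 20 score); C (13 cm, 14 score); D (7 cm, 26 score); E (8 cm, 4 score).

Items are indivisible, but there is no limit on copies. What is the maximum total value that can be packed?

Best value-per-unit is D at 26/7, and filling with it alone uses length 3×7=21. No mix of the others beats 3×26 = 78.

78 score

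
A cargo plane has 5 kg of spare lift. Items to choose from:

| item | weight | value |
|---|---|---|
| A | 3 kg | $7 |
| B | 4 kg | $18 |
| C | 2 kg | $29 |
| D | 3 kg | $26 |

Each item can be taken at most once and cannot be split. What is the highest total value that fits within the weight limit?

$55

Check high-value combinations within 5 kg:
- C+D: weight 2+3=5, value 29+26=55
- A+C: weight 3+2=5, value 7+29=36
- C: weight 2, value 29
Best: $55.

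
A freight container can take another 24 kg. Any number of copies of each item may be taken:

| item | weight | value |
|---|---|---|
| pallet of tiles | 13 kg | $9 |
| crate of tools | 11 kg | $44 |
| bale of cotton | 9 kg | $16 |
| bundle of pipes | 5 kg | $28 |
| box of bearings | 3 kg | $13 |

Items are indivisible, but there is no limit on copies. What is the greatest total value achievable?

$125

Best value-per-unit is bundle of pipes at 28/5; filling with it alone gives 4×28 = 112.
Optimal mix: 4×bundle of pipes + 1×box of bearings → weight 23, value 125.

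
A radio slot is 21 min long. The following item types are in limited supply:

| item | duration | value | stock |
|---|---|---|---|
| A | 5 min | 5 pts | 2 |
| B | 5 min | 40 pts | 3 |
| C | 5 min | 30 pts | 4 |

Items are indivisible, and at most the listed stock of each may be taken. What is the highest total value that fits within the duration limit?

150 pts

Top feasible selections:
- 3×B + 1×C: duration 20, value 150
- 2×B + 2×C: duration 20, value 140
Best: 150 pts.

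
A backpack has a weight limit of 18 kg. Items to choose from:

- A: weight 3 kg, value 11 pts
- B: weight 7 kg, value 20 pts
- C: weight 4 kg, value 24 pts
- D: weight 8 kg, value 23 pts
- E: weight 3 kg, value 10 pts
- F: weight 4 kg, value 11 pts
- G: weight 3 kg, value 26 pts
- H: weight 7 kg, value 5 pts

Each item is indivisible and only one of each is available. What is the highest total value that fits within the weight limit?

84 pts

Check high-value combinations within 18 kg:
- A+C+D+G: weight 3+4+8+3=18, value 11+24+23+26=84
- C+D+E+G: weight 4+8+3+3=18, value 24+23+10+26=83
- A+C+E+F+G: weight 3+4+3+4+3=17, value 11+24+10+11+26=82
- A+B+C+G: weight 3+7+4+3=17, value 11+20+24+26=81
Best: 84 pts.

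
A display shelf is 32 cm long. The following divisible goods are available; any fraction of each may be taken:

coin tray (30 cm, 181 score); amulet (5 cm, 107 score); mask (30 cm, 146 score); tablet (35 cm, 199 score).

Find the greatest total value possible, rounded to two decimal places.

Take in order of value per unit:
- amulet (107/5 per unit): all 5 → value 107, running total 107.00
- coin tray (181/30 per unit): 27 of 30 → value 27×181/30 = 162.9000, running total 269.90
Total 269.90.

269.90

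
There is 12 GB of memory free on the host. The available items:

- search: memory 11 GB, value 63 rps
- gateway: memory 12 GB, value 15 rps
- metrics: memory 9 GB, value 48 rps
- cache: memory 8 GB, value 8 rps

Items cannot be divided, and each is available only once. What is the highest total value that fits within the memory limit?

Check high-value combinations within 12 GB:
- search: memory 11, value 63
- metrics: memory 9, value 48
- gateway: memory 12, value 15
- cache: memory 8, value 8
Best: 63 rps.

63 rps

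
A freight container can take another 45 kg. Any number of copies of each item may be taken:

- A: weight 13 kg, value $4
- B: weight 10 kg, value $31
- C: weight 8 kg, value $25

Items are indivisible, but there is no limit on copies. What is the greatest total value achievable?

$137

Best value-per-unit is C at 25/8; filling with it alone gives 5×25 = 125.
Optimal mix: 2×B + 3×C → weight 44, value 137.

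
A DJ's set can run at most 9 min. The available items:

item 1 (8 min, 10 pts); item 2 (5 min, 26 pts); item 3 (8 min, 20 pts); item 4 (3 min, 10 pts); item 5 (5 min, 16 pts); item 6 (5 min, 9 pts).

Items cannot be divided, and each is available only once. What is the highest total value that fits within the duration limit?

This is a 0/1 knapsack; check combinations near the capacity.
- item 2+item 4: duration 5+3=8, value 26+10=36
- item 2: duration 5, value 26
- item 4+item 5: duration 3+5=8, value 10+16=26
Best: 36 pts.

36 pts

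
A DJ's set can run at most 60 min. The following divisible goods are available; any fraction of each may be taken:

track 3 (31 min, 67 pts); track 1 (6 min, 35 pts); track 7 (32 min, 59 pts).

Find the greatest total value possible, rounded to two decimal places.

Take in order of value per unit:
- track 1 (35/6 per unit): all 6 → value 35, running total 35.00
- track 3 (67/31 per unit): all 31 → value 67, running total 102.00
- track 7 (59/32 per unit): 23 of 32 → value 23×59/32 = 42.4063, running total 144.41
Total 144.41.

144.41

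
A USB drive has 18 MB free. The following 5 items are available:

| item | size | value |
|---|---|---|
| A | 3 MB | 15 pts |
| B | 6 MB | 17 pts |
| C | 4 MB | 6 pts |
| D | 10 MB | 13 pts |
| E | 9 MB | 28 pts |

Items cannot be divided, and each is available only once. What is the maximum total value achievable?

60 pts

This is a 0/1 knapsack; check combinations near the capacity.
- A+B+E: size 3+6+9=18, value 15+17+28=60
- A+C+E: size 3+4+9=16, value 15+6+28=49
- B+E: size 6+9=15, value 17+28=45
- A+E: size 3+9=12, value 15+28=43
Best: 60 pts.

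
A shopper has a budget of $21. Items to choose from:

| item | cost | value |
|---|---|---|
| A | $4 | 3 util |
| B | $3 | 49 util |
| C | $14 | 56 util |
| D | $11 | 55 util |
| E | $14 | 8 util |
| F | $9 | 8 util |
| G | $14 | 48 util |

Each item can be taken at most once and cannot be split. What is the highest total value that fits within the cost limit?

108 util

Check high-value combinations within $21:
- A+B+C: cost 4+3+14=21, value 3+49+56=108
- A+B+D: cost 4+3+11=18, value 3+49+55=107
- B+C: cost 3+14=17, value 49+56=105
- B+D: cost 3+11=14, value 49+55=104
- A+B+G: cost 4+3+14=21, value 3+49+48=100
Best: 108 util.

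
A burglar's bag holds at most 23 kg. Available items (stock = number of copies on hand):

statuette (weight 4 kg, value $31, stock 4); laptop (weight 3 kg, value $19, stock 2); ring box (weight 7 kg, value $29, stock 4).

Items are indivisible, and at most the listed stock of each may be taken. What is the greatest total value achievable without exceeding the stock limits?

$162

Top feasible selections:
- 4×statuette + 2×laptop: weight 22, value 162
- 4×statuette + 1×ring box: weight 23, value 153
- 4×statuette + 1×laptop: weight 19, value 143
- 3×statuette + 1×laptop + 1×ring box: weight 22, value 141
Best: $162.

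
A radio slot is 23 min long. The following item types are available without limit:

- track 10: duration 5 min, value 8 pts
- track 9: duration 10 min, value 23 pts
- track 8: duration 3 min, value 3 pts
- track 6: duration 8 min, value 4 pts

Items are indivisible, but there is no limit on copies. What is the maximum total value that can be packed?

49 pts

Best value-per-unit is track 9 at 23/10; filling with it alone gives 2×23 = 46.
Optimal mix: 2×track 9 + 1×track 8 → duration 23, value 49.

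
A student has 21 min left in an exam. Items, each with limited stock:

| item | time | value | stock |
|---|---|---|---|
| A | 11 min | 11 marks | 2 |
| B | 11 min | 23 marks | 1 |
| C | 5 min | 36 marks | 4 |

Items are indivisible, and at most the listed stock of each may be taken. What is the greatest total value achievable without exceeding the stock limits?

144 marks

Best selections within time 21 and stock limits:
- 4×C: time 20, value 144
- 3×C: time 15, value 108
- 1×B + 2×C: time 21, value 95
- 1×A + 2×C: time 21, value 83
Best: 144 marks.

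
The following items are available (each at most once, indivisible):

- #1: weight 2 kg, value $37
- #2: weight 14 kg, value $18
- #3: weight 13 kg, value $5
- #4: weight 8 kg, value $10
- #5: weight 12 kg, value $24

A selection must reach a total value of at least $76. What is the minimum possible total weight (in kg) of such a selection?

28

Subsets with value ≥ 76, sorted by total weight:
- #1+#2+#5: weight 28, value 79
- #1+#3+#4+#5: weight 35, value 76
- #1+#2+#4+#5: weight 36, value 89
- #1+#2+#3+#5: weight 41, value 84
Minimum weight: 28 kg.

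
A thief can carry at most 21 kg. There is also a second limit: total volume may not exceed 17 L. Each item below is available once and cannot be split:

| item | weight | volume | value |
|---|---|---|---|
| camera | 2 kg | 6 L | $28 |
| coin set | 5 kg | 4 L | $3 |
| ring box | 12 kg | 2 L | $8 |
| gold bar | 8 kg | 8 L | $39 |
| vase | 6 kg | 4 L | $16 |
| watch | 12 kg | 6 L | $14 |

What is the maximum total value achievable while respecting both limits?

Feasible sets respecting both limits:
- camera+gold bar: weight 10, volume 14, value 67
- coin set+gold bar+vase: weight 19, volume 16, value 58
- camera+vase+watch: weight 20, volume 16, value 58
Best: $67.

$67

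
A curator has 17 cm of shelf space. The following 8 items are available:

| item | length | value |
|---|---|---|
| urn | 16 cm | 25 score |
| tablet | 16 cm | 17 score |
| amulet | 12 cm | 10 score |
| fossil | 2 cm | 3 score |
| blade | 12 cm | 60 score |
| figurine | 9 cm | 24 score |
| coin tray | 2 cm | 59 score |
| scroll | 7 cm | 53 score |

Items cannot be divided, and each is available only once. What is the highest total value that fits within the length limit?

122 score

Check high-value combinations within 17 cm:
- fossil+blade+coin tray: length 2+12+2=16, value 3+60+59=122
- blade+coin tray: length 12+2=14, value 60+59=119
- fossil+coin tray+scroll: length 2+2+7=11, value 3+59+53=115
Best: 122 score.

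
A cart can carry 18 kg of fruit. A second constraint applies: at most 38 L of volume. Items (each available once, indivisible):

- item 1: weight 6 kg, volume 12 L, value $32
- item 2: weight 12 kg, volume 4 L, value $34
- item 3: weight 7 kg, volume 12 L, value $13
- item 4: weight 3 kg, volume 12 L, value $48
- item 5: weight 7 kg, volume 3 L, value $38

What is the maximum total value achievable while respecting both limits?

Feasible sets respecting both limits:
- item 1+item 4+item 5: weight 16, volume 27, value 118
- item 3+item 4+item 5: weight 17, volume 27, value 99
- item 1+item 3+item 4: weight 16, volume 36, value 93
- item 4+item 5: weight 10, volume 15, value 86
Best: $118.

$118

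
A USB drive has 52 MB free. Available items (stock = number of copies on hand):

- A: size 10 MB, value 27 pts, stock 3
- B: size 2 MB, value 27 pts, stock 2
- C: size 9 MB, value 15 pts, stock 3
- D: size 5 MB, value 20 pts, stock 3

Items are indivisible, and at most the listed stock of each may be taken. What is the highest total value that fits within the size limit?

Top feasible selections:
- 3×A + 2×B + 3×D: size 49, value 195
- 2×A + 2×B + 1×C + 3×D: size 48, value 183
- 2×A + 2×B + 2×C + 2×D: size 52, value 178
- 3×A + 2×B + 2×D: size 44, value 175
Best: 195 pts.

195 pts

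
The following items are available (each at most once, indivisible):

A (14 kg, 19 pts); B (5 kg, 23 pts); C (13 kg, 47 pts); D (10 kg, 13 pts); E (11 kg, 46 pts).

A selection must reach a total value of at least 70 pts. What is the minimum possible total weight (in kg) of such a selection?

Subsets with value ≥ 70, sorted by total weight:
- B+C: weight 18, value 70
- C+E: weight 24, value 93
- B+D+E: weight 26, value 82
Minimum weight: 18 kg.

18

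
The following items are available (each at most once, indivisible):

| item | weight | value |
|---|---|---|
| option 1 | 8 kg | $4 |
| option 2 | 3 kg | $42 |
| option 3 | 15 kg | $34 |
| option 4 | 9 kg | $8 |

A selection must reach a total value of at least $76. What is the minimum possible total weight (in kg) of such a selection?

18

Subsets with value ≥ 76, sorted by total weight:
- option 2+option 3: weight 18, value 76
- option 1+option 2+option 3: weight 26, value 80
- option 2+option 3+option 4: weight 27, value 84
Minimum weight: 18 kg.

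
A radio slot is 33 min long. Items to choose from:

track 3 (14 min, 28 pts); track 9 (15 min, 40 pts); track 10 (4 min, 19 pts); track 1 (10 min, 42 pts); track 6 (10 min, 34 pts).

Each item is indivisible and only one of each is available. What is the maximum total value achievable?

Check high-value combinations within 33 min:
- track 9+track 10+track 1: duration 15+4+10=29, value 40+19+42=101
- track 10+track 1+track 6: duration 4+10+10=24, value 19+42+34=95
- track 9+track 10+track 6: duration 15+4+10=29, value 40+19+34=93
- track 3+track 10+track 1: duration 14+4+10=28, value 28+19+42=89
Best: 101 pts.

101 pts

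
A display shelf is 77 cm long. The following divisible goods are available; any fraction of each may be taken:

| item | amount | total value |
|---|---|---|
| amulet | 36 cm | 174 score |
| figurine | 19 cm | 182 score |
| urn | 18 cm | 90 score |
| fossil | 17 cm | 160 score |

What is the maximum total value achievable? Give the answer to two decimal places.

543.17

Take in order of value per unit:
- figurine (182/19 per unit): all 19 → value 182, running total 182.00
- fossil (160/17 per unit): all 17 → value 160, running total 342.00
- urn (90/18 per unit): all 18 → value 90, running total 432.00
- amulet (174/36 per unit): 23 of 36 → value 23×174/36 = 111.1667, running total 543.17
Total 543.17.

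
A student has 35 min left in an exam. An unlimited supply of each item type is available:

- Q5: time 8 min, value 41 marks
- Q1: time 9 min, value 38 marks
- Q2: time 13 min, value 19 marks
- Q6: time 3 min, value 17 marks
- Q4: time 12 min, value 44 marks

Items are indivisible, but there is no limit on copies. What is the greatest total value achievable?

Best value-per-unit is Q6 at 17/3; filling with it alone gives 11×17 = 187.
Optimal mix: 1×Q5 + 9×Q6 → time 35, value 194.

194 marks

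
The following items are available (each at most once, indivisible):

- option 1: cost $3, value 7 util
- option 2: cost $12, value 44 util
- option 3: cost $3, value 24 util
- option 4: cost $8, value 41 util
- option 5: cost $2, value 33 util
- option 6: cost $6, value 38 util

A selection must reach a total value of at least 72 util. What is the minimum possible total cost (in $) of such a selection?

Subsets with value ≥ 72, sorted by total cost:
- option 4+option 5: cost 10, value 74
- option 3+option 5+option 6: cost 11, value 95
- option 1+option 5+option 6: cost 11, value 78
- option 3+option 4+option 5: cost 13, value 98
Minimum cost: 10 $.

10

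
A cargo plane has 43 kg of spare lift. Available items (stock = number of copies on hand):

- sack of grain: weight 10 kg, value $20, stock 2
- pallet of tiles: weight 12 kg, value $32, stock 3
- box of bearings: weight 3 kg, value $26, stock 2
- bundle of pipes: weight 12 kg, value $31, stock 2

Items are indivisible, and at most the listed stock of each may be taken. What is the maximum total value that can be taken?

$148

Top feasible selections:
- 3×pallet of tiles + 2×box of bearings: weight 42, value 148
- 2×pallet of tiles + 2×box of bearings + 1×bundle of pipes: weight 42, value 147
Best: $148.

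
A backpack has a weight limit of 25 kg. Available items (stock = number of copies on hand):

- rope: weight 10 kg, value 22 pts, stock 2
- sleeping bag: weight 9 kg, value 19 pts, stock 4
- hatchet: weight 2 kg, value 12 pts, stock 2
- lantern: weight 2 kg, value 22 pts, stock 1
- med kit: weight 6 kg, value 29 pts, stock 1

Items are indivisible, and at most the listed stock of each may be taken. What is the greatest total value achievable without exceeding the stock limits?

Top feasible selections:
- 1×rope + 2×hatchet + 1×lantern + 1×med kit: weight 22, value 97
- 1×sleeping bag + 2×hatchet + 1×lantern + 1×med kit: weight 21, value 94
- 1×rope + 1×sleeping bag + 2×hatchet + 1×lantern: weight 25, value 87
Best: 97 pts.

97 pts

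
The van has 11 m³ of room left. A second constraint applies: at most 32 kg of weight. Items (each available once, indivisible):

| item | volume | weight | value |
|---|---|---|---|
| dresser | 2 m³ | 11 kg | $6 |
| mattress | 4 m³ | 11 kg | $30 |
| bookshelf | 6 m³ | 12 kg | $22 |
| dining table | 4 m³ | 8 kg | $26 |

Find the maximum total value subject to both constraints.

Feasible sets respecting both limits:
- dresser+mattress+dining table: volume 10, weight 30, value 62
- mattress+dining table: volume 8, weight 19, value 56
- mattress+bookshelf: volume 10, weight 23, value 52
- bookshelf+dining table: volume 10, weight 20, value 48
Best: $62.

$62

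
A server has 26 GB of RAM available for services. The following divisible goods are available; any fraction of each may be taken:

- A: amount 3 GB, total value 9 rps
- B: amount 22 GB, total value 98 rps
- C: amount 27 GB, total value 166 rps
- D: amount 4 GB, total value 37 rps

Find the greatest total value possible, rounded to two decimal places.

Take in order of value per unit:
- D (37/4 per unit): all 4 → value 37, running total 37.00
- C (166/27 per unit): 22 of 27 → value 22×166/27 = 135.2593, running total 172.26
Total 172.26.

172.26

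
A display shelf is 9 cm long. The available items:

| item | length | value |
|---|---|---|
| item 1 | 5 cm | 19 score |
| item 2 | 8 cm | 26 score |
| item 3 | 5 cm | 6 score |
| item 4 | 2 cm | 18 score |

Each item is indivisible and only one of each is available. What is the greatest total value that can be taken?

37 score

Check high-value combinations within 9 cm:
- item 1+item 4: length 5+2=7, value 19+18=37
- item 2: length 8, value 26
- item 3+item 4: length 5+2=7, value 6+18=24
- item 1: length 5, value 19
Best: 37 score.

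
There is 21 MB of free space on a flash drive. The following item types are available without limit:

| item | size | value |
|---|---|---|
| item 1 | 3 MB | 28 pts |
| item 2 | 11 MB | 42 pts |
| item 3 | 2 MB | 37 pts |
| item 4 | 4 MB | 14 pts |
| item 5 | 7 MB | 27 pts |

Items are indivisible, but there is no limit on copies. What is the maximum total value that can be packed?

Best value-per-unit is item 3 at 37/2, and filling with it alone uses size 10×2=20. No mix of the others beats 10×37 = 370.

370 pts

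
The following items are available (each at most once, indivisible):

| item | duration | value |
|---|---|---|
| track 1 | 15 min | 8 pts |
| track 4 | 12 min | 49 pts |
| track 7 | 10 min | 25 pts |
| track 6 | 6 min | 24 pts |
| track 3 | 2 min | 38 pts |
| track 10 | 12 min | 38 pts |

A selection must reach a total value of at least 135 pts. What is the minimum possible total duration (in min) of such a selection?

30

Subsets with value ≥ 135, sorted by total duration:
- track 4+track 7+track 6+track 3: duration 30, value 136
- track 4+track 6+track 3+track 10: duration 32, value 149
- track 4+track 7+track 3+track 10: duration 36, value 150
Minimum duration: 30 min.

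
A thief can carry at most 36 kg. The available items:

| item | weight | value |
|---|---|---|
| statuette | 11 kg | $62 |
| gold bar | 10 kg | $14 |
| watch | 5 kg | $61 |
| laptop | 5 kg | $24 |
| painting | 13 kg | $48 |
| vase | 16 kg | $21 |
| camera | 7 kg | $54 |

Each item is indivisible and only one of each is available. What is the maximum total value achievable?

This is a 0/1 knapsack; check combinations near the capacity.
- statuette+watch+painting+camera: weight 11+5+13+7=36, value 62+61+48+54=225
- statuette+watch+laptop+camera: weight 11+5+5+7=28, value 62+61+24+54=201
- statuette+watch+laptop+painting: weight 11+5+5+13=34, value 62+61+24+48=195
- statuette+gold bar+watch+camera: weight 11+10+5+7=33, value 62+14+61+54=191
Best: $225.

$225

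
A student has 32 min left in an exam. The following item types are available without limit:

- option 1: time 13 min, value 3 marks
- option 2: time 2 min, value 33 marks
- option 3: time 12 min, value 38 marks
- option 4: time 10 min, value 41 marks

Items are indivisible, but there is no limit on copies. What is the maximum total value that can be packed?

Best value-per-unit is option 2 at 33/2, and filling with it alone uses time 16×2=32. No mix of the others beats 16×33 = 528.

528 marks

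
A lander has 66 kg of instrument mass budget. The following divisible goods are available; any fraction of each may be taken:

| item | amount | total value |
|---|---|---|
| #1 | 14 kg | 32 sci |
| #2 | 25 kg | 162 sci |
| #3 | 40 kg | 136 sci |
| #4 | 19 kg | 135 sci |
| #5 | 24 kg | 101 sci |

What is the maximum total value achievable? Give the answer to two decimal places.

389.58

Take in order of value per unit:
- #4 (135/19 per unit): all 19 → value 135, running total 135.00
- #2 (162/25 per unit): all 25 → value 162, running total 297.00
- #5 (101/24 per unit): 22 of 24 → value 22×101/24 = 92.5833, running total 389.58
Total 389.58.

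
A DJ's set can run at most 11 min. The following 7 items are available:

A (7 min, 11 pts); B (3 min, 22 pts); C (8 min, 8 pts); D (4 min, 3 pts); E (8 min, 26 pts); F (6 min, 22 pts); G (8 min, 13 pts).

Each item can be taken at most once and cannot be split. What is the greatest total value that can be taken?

This is a 0/1 knapsack; check combinations near the capacity.
- B+E: duration 3+8=11, value 22+26=48
- B+F: duration 3+6=9, value 22+22=44
- B+G: duration 3+8=11, value 22+13=35
Best: 48 pts.

48 pts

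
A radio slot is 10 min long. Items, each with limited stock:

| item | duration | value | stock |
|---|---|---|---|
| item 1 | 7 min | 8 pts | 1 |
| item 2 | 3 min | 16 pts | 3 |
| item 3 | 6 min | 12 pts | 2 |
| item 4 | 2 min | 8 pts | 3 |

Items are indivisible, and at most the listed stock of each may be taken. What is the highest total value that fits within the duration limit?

48 pts

Top feasible selections:
- 3×item 2: duration 9, value 48
- 2×item 2 + 2×item 4: duration 10, value 48
Best: 48 pts.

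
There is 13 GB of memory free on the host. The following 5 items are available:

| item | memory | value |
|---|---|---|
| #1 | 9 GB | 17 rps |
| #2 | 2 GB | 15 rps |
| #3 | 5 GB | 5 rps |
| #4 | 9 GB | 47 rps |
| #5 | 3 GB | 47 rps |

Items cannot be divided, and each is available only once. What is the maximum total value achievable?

94 rps

Check high-value combinations within 13 GB:
- #4+#5: memory 9+3=12, value 47+47=94
- #2+#3+#5: memory 2+5+3=10, value 15+5+47=67
- #1+#5: memory 9+3=12, value 17+47=64
- #2+#5: memory 2+3=5, value 15+47=62
- #2+#4: memory 2+9=11, value 15+47=62
Best: 94 rps.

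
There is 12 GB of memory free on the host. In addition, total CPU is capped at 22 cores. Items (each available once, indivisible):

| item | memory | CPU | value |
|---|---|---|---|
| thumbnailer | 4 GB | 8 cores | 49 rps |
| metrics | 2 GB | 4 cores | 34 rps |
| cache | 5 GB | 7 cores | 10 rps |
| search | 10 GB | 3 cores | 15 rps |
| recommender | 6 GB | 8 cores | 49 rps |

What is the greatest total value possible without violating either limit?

Feasible sets respecting both limits:
- thumbnailer+metrics+recommender: memory 12, CPU 20, value 132
- thumbnailer+recommender: memory 10, CPU 16, value 98
- thumbnailer+metrics+cache: memory 11, CPU 19, value 93
Best: 132 rps.

132 rps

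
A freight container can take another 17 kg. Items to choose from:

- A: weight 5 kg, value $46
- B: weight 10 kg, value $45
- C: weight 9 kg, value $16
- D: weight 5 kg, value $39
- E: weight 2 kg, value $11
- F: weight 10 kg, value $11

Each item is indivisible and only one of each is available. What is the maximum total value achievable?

Check high-value combinations within 17 kg:
- A+B+E: weight 5+10+2=17, value 46+45+11=102
- A+D+E: weight 5+5+2=12, value 46+39+11=96
- B+D+E: weight 10+5+2=17, value 45+39+11=95
Best: $102.

$102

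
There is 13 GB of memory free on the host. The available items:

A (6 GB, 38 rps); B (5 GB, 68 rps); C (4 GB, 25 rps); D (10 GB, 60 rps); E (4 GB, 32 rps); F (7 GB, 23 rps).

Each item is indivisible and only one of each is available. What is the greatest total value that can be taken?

125 rps

This is a 0/1 knapsack; check combinations near the capacity.
- B+C+E: memory 5+4+4=13, value 68+25+32=125
- A+B: memory 6+5=11, value 38+68=106
- B+E: memory 5+4=9, value 68+32=100
Best: 125 rps.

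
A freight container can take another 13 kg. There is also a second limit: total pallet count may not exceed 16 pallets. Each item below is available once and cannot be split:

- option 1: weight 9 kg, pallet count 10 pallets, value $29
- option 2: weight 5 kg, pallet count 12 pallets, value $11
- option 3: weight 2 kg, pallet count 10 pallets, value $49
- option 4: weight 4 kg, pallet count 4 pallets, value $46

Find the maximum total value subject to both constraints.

Feasible sets respecting both limits:
- option 3+option 4: weight 6, pallet count 14, value 95
- option 1+option 4: weight 13, pallet count 14, value 75
- option 2+option 4: weight 9, pallet count 16, value 57
Best: $95.

$95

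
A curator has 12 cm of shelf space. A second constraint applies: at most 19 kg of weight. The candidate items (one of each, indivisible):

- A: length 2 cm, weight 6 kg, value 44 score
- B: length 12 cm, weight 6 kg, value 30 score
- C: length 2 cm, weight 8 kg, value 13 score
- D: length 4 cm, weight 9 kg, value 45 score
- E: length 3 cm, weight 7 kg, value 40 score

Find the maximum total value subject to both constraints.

Feasible sets respecting both limits:
- A+D: length 6, weight 15, value 89
- D+E: length 7, weight 16, value 85
- A+E: length 5, weight 13, value 84
- C+D: length 6, weight 17, value 58
Best: 89 score.

89 score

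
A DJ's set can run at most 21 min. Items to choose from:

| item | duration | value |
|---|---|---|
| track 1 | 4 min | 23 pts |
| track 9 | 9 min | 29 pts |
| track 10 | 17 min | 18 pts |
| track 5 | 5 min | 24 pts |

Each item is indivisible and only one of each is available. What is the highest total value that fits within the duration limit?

Check high-value combinations within 21 min:
- track 1+track 9+track 5: duration 4+9+5=18, value 23+29+24=76
- track 9+track 5: duration 9+5=14, value 29+24=53
- track 1+track 9: duration 4+9=13, value 23+29=52
Best: 76 pts.

76 pts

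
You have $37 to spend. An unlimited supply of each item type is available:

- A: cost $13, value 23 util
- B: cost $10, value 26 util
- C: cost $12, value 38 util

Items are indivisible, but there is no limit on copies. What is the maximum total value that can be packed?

Best value-per-unit is C at 38/12, and filling with it alone uses cost 3×12=36. No mix of the others beats 3×38 = 114.

114 util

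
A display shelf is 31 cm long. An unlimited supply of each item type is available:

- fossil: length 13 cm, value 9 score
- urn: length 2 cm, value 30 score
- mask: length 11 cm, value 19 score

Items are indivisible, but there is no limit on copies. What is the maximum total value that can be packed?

450 score

Best value-per-unit is urn at 30/2, and filling with it alone uses length 15×2=30. No mix of the others beats 15×30 = 450.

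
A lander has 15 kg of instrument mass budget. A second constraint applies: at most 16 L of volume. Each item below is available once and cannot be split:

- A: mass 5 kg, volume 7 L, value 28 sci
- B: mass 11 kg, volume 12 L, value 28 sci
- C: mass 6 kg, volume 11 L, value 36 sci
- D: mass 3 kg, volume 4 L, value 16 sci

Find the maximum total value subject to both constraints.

52 sci

Feasible sets respecting both limits:
- C+D: mass 9, volume 15, value 52
- A+D: mass 8, volume 11, value 44
- B+D: mass 14, volume 16, value 44
- C: mass 6, volume 11, value 36
Best: 52 sci.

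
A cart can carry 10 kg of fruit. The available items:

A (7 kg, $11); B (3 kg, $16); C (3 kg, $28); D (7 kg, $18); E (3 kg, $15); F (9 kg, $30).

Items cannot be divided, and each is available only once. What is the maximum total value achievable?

Check high-value combinations within 10 kg:
- B+C+E: weight 3+3+3=9, value 16+28+15=59
- C+D: weight 3+7=10, value 28+18=46
- B+C: weight 3+3=6, value 16+28=44
- C+E: weight 3+3=6, value 28+15=43
- A+C: weight 7+3=10, value 11+28=39
Best: $59.

$59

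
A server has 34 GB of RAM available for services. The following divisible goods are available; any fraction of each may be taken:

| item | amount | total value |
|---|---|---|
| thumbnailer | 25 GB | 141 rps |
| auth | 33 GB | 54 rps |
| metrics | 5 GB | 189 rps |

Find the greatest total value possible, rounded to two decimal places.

336.55

Take in order of value per unit:
- metrics (189/5 per unit): all 5 → value 189, running total 189.00
- thumbnailer (141/25 per unit): all 25 → value 141, running total 330.00
- auth (54/33 per unit): 4 of 33 → value 4×54/33 = 6.5455, running total 336.55
Total 336.55.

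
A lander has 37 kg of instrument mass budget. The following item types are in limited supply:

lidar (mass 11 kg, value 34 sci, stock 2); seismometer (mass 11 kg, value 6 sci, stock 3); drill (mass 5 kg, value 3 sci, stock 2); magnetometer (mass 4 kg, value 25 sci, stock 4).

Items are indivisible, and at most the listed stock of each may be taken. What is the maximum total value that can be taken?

143 sci

Top feasible selections:
- 2×lidar + 3×magnetometer: mass 34, value 143
- 1×lidar + 2×drill + 4×magnetometer: mass 37, value 140
Best: 143 sci.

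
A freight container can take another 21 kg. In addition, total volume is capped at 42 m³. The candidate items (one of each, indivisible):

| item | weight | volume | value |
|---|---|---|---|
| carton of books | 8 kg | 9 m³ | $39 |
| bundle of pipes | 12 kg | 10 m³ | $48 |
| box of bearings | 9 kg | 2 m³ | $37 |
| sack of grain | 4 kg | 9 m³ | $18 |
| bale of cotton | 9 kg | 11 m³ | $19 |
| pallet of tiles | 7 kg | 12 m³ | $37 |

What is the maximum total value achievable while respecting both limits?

Feasible sets respecting both limits:
- carton of books+box of bearings+sack of grain: weight 21, volume 20, value 94
- carton of books+sack of grain+pallet of tiles: weight 19, volume 30, value 94
- box of bearings+sack of grain+pallet of tiles: weight 20, volume 23, value 92
Best: $94.

$94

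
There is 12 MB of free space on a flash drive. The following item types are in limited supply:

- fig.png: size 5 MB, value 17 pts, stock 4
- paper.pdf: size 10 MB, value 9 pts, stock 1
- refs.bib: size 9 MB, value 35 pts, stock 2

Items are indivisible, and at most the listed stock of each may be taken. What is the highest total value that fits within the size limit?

Best selections within size 12 and stock limits:
- 1×refs.bib: size 9, value 35
- 2×fig.png: size 10, value 34
- 1×fig.png: size 5, value 17
- 1×paper.pdf: size 10, value 9
Best: 35 pts.

35 pts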